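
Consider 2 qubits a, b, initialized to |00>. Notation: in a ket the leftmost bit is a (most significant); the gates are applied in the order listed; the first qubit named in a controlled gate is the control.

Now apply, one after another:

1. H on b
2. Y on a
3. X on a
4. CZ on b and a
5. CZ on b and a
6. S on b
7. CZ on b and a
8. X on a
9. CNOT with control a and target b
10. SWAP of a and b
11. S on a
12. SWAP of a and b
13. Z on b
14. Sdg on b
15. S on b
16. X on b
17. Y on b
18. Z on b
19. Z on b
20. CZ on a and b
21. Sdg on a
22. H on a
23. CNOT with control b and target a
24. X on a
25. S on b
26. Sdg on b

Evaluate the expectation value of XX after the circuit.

The observable XX averages to -1.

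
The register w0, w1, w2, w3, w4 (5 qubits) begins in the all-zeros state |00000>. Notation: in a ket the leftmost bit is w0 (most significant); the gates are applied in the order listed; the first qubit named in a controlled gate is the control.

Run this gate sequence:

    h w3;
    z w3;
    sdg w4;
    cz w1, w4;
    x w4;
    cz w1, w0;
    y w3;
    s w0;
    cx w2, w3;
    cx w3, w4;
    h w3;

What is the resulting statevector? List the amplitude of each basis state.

The final amplitudes are I/2 on |00000>, I/2 on |00001>, -I/2 on |00010>, I/2 on |00011>, and 0 on every other basis state.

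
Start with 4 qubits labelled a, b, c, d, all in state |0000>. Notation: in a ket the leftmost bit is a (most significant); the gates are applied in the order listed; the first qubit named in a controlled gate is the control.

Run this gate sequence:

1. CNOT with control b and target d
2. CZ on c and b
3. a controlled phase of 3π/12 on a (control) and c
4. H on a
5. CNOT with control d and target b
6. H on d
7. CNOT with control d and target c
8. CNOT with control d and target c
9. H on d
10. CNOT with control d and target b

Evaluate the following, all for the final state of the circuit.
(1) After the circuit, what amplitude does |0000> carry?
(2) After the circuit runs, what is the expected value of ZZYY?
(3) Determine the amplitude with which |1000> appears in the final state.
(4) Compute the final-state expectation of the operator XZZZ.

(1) The final state's coefficient on |0000> equals sqrt(2)/2. Key observation: the block from step 5 through step 10 cancels to the identity and can be dropped.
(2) The expectation value of ZZYY is 0.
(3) The amplitude on |1000> is sqrt(2)/2.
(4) The expectation value of XZZZ is 1.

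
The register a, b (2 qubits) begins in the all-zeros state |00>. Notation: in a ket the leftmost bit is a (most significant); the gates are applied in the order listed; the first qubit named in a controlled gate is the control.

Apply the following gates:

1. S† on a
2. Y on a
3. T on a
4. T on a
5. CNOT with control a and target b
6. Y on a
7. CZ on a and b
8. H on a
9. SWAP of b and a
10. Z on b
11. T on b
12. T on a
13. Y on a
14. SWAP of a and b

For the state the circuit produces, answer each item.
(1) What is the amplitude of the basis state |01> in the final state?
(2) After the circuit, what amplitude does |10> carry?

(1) The amplitude on |01> is 0.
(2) The final state's coefficient on |10> equals -sqrt(2)*I/2.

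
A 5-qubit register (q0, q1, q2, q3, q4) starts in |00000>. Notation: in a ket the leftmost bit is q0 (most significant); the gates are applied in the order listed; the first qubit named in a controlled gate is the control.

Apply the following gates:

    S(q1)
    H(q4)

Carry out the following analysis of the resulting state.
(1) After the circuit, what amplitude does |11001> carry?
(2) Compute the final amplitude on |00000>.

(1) The final state's coefficient on |11001> equals 0.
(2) The amplitude on |00000> is sqrt(2)/2.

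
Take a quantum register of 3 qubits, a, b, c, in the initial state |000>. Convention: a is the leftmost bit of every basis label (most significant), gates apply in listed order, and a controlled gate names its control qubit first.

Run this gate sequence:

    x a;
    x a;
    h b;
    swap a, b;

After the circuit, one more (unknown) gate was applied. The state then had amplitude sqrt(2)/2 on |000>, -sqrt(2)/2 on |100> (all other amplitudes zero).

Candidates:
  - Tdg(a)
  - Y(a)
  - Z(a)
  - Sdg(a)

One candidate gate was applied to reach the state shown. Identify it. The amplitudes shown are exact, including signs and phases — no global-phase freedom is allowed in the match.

It was Z(a) that produced the state shown. Key observation: steps 1-2 multiply out to the identity, so the circuit reduces to the remaining gates.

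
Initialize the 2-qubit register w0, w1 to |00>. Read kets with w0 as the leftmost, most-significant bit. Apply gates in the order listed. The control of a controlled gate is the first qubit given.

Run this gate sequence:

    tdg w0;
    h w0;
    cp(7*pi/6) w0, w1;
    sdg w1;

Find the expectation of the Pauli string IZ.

In the final state, IZ has expectation 1.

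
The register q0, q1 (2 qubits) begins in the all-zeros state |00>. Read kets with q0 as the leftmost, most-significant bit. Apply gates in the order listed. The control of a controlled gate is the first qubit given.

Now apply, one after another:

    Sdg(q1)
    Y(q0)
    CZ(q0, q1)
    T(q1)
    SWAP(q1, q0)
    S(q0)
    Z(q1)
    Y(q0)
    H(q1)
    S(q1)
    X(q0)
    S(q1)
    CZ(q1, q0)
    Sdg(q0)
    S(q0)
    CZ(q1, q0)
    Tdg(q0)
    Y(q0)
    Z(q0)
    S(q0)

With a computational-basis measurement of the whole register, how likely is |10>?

A full measurement returns |10> with probability 1/2. Key observation: the block from step 13 through step 16 cancels to the identity and can be dropped.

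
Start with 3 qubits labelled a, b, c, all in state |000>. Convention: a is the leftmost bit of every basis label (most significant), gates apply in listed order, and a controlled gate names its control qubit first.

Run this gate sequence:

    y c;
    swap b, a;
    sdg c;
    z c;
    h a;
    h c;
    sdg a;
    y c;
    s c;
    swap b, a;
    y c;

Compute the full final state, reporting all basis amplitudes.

The final amplitudes are -I/2 on |000>, 1/2 on |001>, -1/2 on |010>, -I/2 on |011>, 0 on |100>, 0 on |101>, 0 on |110>, 0 on |111>.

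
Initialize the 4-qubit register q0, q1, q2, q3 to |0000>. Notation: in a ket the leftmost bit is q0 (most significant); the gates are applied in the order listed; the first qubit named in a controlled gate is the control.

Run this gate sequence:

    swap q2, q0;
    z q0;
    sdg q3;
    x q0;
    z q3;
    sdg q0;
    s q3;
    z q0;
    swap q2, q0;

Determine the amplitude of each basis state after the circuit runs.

The resulting statevector has amplitude I on |0010>, and 0 on every other basis state.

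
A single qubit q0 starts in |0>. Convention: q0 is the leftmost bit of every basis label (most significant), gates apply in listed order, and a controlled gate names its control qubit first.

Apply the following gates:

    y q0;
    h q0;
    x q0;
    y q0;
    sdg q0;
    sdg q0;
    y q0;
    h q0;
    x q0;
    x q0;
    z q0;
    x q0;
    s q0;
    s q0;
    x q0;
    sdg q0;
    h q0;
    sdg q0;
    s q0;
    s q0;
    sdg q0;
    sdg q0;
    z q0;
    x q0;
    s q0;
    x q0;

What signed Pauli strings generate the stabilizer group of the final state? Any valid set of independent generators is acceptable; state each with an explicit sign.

The final state is stabilized by the group generated by +X; other independent generating sets are equally valid.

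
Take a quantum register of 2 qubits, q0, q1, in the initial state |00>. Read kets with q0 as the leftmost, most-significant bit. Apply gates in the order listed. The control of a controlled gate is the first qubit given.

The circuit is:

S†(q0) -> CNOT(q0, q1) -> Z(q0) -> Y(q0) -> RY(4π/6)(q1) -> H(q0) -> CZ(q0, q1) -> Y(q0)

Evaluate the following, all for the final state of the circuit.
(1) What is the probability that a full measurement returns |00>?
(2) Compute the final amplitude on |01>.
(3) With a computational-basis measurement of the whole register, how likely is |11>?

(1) Outcome |00> occurs with probability 1/8.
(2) The final state's coefficient on |01> equals sqrt(6)/4.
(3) The probability of measuring |11> is 3/8.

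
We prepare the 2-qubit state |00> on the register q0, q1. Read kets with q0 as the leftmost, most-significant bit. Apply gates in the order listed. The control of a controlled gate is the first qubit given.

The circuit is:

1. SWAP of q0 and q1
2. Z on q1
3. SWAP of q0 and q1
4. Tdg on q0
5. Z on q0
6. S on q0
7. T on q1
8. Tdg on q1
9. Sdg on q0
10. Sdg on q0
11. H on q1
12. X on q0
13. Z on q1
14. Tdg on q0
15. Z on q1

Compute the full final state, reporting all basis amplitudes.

The final amplitudes are 0 on |00>, 0 on |01>, -sqrt(2)*exp(3*I*pi/4)/2 on |10>, -sqrt(2)*exp(3*I*pi/4)/2 on |11>. Key observation: the block from step 6 through step 9 cancels to the identity and can be dropped.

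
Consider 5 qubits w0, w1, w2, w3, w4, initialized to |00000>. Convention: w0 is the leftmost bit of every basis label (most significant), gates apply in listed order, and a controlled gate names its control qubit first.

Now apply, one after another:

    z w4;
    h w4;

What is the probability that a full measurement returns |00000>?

A full measurement returns |00000> with probability 1/2.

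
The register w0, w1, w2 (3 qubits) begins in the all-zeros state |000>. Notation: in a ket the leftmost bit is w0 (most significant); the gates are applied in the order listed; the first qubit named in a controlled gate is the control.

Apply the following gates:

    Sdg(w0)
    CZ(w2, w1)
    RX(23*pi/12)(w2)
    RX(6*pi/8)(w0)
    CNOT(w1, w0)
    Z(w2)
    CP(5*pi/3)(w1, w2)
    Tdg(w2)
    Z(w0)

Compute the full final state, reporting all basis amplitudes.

After the circuit, the state carries amplitude -sqrt(6)/8 - 1/4 + sqrt(2)/8 on |000>, (-2*sqrt(3) + sqrt(2) + sqrt(6))*exp(I*pi/4)/8 on |001>, 0 on |010>, 0 on |011>, I*(-2*sqrt(3) - sqrt(6) - sqrt(2))/8 on |100>, (-sqrt(6) + sqrt(2) + 2)*exp(3*I*pi/4)/8 on |101>, 0 on |110>, 0 on |111>.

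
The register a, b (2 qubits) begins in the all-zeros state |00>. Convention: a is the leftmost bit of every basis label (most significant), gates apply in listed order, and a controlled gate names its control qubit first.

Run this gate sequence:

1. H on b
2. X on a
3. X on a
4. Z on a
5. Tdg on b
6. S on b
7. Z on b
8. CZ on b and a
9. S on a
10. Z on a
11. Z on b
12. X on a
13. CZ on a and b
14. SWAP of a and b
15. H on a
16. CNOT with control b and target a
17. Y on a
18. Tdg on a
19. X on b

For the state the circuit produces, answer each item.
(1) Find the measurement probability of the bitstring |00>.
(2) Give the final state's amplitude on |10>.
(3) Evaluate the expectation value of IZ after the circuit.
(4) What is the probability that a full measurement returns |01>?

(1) Outcome |00> occurs with probability 1/2 - sqrt(2)/4.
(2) The final state's coefficient on |10> equals exp(I*pi/4)/2 + I/2.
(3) The expectation value of IZ is 1.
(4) Outcome |01> occurs with probability 0.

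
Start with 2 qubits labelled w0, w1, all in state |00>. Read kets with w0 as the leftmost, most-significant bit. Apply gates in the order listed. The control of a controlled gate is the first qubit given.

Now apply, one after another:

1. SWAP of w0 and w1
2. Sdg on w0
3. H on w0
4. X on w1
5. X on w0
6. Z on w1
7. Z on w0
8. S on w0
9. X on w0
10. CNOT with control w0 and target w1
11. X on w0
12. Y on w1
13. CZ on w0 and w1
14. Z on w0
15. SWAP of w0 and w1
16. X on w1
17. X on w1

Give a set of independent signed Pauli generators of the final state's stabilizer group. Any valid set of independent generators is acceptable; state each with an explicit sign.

The final state is stabilized by the group generated by -XY, -ZZ; other independent generating sets are equally valid. Key observation: steps 16-17 multiply out to the identity, so the circuit reduces to the remaining gates.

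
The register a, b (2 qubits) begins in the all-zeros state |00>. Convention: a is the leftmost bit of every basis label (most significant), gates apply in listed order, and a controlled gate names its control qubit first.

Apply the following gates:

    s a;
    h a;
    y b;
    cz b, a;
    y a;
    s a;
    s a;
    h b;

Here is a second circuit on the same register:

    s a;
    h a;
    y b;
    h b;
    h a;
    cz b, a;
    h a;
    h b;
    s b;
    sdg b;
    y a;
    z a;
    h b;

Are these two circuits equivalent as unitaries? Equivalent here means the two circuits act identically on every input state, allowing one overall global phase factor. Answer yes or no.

No: there is an input state on which the two circuits produce genuinely different outputs (not merely differing by a phase).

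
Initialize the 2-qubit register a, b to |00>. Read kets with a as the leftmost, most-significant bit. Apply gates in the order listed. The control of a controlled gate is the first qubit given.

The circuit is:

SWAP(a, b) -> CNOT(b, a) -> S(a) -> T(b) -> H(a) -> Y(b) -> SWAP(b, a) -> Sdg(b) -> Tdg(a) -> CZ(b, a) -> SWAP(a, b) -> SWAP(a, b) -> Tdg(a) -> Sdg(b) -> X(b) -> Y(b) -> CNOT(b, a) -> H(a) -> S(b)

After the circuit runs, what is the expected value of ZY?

In the final state, ZY has expectation -1.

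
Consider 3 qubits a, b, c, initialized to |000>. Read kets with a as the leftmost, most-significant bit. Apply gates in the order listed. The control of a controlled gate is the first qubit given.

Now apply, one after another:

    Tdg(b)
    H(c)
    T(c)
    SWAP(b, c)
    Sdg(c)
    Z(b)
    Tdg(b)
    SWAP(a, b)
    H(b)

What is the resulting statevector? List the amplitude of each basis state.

The final amplitudes are 1/2 on |000>, 0 on |001>, 1/2 on |010>, 0 on |011>, -1/2 on |100>, 0 on |101>, -1/2 on |110>, 0 on |111>.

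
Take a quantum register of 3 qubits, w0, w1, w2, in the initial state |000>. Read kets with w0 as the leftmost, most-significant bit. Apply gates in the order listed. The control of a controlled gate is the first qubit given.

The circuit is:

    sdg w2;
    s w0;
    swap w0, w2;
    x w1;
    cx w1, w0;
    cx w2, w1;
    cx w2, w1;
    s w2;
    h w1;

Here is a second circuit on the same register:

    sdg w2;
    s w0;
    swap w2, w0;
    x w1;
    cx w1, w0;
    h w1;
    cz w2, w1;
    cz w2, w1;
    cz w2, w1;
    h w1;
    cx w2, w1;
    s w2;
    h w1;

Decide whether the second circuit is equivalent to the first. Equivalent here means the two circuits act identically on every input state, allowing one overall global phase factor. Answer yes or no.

Yes: on every input state the two circuits agree up to one overall phase factor.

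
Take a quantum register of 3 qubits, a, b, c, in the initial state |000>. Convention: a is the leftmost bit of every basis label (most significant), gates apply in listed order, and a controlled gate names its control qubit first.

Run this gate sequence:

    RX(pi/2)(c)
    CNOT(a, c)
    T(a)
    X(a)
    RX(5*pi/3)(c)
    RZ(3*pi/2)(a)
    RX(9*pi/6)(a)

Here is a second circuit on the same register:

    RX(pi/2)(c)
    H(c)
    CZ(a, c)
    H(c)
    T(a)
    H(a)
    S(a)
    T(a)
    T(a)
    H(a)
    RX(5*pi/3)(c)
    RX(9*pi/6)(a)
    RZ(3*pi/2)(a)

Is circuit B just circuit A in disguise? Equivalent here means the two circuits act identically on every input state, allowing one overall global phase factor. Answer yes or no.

No: there is an input state on which the two circuits produce genuinely different outputs (not merely differing by a phase).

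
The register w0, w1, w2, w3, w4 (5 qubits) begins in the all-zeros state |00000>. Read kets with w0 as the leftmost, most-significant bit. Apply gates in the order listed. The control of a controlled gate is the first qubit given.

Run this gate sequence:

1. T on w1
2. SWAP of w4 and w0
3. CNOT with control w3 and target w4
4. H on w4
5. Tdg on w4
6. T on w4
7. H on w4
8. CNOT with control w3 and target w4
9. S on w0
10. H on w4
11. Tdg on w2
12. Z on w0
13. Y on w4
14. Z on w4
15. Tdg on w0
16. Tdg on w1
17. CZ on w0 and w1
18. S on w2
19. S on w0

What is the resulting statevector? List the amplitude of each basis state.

After the circuit, the state carries amplitude -sqrt(2)*I/2 on |00000>, -sqrt(2)*I/2 on |00001>, and 0 on every other basis state.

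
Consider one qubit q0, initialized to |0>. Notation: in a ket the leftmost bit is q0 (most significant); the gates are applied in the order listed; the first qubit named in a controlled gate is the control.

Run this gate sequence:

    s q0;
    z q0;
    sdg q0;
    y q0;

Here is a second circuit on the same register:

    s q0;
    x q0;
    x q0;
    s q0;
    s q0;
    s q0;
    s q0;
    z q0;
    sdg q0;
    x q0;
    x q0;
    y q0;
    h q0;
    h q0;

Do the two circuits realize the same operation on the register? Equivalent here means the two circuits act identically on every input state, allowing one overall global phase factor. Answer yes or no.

Yes, they are equivalent — the unitaries differ by at most a global phase.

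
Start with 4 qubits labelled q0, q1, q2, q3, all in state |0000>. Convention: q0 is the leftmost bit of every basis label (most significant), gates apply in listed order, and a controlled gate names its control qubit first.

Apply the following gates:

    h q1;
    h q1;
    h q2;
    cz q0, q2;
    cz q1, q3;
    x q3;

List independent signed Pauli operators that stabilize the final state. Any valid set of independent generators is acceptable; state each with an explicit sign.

The final state is stabilized by the group generated by +IIXI, +ZIII, +IZII, -IIIZ; other independent generating sets are equally valid. Key observation: the block from step 1 through step 2 cancels to the identity and can be dropped.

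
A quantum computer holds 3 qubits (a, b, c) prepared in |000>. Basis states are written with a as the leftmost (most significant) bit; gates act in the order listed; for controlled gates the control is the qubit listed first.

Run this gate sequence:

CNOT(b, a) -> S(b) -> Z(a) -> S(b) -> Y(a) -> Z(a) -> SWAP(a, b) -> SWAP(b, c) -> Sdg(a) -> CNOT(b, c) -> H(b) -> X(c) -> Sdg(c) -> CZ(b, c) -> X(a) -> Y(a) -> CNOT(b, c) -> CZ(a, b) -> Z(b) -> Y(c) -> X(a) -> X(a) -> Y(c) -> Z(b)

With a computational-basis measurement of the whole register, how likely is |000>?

Outcome |000> occurs with probability 1/2. Key observation: the block from step 19 through step 24 cancels to the identity and can be dropped.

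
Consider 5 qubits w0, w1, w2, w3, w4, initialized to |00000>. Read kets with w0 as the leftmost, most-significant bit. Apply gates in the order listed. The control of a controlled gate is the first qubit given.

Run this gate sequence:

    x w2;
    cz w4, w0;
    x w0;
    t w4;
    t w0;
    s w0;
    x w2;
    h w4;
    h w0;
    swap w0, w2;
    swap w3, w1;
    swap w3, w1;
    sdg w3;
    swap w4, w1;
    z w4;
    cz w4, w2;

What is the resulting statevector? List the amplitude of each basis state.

The resulting statevector has amplitude exp(3*I*pi/4)/2 on |00000>, -exp(3*I*pi/4)/2 on |00100>, exp(3*I*pi/4)/2 on |01000>, -exp(3*I*pi/4)/2 on |01100>, and 0 on every other basis state.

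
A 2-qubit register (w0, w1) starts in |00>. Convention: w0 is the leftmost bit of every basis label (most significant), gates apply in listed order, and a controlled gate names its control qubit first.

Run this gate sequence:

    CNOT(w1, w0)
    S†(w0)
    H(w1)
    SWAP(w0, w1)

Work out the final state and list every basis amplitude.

The resulting statevector has amplitude sqrt(2)/2 on |00>, 0 on |01>, sqrt(2)/2 on |10>, 0 on |11>.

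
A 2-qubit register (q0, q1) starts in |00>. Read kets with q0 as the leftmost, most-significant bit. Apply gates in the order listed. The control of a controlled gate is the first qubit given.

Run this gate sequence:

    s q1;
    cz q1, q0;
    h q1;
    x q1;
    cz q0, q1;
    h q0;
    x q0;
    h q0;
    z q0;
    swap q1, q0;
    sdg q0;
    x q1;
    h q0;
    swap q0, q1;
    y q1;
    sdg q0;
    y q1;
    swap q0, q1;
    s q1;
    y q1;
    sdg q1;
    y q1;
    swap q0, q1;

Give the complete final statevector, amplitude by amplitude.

After the circuit, the state carries amplitude 0 on |00>, 0 on |01>, 1/2 - I/2 on |10>, 1/2 + I/2 on |11>.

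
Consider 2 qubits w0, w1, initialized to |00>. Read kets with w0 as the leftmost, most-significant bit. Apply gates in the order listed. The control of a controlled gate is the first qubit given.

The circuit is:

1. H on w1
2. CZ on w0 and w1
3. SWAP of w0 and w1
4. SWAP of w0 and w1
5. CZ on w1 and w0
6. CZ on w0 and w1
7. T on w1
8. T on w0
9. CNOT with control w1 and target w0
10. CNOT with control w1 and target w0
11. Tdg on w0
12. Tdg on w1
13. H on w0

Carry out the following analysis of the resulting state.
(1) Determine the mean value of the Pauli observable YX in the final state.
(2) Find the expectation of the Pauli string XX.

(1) In the final state, YX has expectation 0. Key observation: gates 7-12 undo each other exactly, leaving only the rest of the circuit to track.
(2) The expectation value of XX is 1.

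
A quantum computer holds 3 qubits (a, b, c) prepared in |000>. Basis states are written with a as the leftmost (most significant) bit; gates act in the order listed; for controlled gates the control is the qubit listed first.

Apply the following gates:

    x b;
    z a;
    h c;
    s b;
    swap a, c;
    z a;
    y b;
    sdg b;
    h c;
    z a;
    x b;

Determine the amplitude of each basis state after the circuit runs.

The resulting statevector has amplitude 0 on |000>, 0 on |001>, 1/2 on |010>, 1/2 on |011>, 0 on |100>, 0 on |101>, 1/2 on |110>, 1/2 on |111>.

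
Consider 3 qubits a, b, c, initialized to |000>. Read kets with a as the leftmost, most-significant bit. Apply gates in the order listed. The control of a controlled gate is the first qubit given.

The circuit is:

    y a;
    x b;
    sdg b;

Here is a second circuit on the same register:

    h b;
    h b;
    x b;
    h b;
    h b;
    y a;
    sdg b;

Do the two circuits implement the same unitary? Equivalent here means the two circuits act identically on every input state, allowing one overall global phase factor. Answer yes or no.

Yes, they are equivalent — the unitaries differ by at most a global phase.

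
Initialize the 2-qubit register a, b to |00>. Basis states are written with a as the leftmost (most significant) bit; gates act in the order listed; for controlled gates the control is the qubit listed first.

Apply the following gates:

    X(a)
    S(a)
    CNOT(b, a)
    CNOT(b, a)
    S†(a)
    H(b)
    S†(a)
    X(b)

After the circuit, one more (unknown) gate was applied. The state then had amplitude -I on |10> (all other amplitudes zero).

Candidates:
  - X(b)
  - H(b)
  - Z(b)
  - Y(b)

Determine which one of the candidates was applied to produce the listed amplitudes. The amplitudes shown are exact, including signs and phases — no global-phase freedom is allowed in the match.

The applied gate was H(b). Key observation: the block from step 2 through step 5 cancels to the identity and can be dropped.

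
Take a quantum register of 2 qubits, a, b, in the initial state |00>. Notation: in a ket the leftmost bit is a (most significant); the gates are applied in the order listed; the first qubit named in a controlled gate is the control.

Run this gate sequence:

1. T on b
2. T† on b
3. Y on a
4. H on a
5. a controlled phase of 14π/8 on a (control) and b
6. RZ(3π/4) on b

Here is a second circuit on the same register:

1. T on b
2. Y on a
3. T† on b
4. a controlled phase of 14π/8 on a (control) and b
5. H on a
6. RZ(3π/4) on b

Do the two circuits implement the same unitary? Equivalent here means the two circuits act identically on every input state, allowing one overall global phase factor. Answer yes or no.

No — the two circuits implement different unitaries, even allowing a global phase.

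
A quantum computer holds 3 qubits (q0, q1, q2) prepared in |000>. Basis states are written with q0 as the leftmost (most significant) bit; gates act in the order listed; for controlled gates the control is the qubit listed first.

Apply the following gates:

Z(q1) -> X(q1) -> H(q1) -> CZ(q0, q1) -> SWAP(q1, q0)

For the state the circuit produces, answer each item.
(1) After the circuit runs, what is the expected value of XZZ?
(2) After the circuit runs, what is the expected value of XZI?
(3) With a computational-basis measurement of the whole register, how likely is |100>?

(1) The expectation value of XZZ is -1.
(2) The observable XZI averages to -1.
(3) A full measurement returns |100> with probability 1/2.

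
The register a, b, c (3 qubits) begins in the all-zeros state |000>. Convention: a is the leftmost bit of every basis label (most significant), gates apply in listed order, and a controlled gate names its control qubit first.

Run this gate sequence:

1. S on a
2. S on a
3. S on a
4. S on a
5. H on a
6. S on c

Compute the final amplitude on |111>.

The amplitude on |111> is 0. Key observation: steps 1-4 multiply out to the identity, so the circuit reduces to the remaining gates.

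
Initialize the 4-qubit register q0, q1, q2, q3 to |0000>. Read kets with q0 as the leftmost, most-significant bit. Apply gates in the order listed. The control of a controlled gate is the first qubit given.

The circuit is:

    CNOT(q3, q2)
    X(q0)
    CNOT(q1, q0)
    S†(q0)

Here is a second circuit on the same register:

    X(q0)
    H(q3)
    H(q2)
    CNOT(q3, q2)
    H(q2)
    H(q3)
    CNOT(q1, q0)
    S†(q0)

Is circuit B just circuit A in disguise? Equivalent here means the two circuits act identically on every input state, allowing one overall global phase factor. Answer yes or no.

No, they are not equivalent — no single phase factor reconciles the two unitaries.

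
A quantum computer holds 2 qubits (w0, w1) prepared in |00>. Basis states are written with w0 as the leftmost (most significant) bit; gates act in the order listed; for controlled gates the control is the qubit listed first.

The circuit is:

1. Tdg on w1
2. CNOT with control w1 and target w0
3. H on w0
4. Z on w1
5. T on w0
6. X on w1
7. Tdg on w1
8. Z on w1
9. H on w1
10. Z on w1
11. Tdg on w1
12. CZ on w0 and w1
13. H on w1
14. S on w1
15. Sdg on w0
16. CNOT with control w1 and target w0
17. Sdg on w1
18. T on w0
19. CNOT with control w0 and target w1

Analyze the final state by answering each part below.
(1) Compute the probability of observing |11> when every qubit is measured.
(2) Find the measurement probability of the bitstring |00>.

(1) Outcome |11> occurs with probability 1/4 - sqrt(2)/8.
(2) Outcome |00> occurs with probability sqrt(2)/8 + 1/4.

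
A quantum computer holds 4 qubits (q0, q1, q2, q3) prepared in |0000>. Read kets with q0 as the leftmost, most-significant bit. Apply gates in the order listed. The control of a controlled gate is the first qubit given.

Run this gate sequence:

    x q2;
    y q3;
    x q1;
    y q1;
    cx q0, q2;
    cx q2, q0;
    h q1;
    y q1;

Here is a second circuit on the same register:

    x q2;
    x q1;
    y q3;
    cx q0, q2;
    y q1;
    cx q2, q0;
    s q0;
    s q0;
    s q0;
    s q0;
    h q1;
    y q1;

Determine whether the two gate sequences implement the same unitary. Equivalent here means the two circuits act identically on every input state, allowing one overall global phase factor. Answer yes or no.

Yes, they are equivalent — the unitaries differ by at most a global phase.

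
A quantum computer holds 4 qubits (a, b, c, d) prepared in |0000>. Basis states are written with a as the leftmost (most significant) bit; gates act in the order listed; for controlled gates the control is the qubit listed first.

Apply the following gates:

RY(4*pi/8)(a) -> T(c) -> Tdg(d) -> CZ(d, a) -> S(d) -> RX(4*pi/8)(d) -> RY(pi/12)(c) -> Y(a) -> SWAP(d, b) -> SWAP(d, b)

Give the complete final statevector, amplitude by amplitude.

After the circuit, the state carries amplitude -I*sqrt(3*sqrt(2) + 6)/8 - I*sqrt(2 - sqrt(2))/8 on |0000>, -sqrt(3*sqrt(2) + 6)/8 - sqrt(2 - sqrt(2))/8 on |0001>, -I*sqrt(sqrt(2) + 2)/8 + I*sqrt(6 - 3*sqrt(2))/8 on |0010>, -sqrt(sqrt(2) + 2)/8 + sqrt(6 - 3*sqrt(2))/8 on |0011>, 0 on |0100>, 0 on |0101>, 0 on |0110>, 0 on |0111>, I*sqrt(2 - sqrt(2))/8 + I*sqrt(3*sqrt(2) + 6)/8 on |1000>, sqrt(2 - sqrt(2))/8 + sqrt(3*sqrt(2) + 6)/8 on |1001>, -I*sqrt(6 - 3*sqrt(2))/8 + I*sqrt(sqrt(2) + 2)/8 on |1010>, -sqrt(6 - 3*sqrt(2))/8 + sqrt(sqrt(2) + 2)/8 on |1011>, 0 on |1100>, 0 on |1101>, 0 on |1110>, 0 on |1111>. Key observation: gates 9-10 undo each other exactly, leaving only the rest of the circuit to track.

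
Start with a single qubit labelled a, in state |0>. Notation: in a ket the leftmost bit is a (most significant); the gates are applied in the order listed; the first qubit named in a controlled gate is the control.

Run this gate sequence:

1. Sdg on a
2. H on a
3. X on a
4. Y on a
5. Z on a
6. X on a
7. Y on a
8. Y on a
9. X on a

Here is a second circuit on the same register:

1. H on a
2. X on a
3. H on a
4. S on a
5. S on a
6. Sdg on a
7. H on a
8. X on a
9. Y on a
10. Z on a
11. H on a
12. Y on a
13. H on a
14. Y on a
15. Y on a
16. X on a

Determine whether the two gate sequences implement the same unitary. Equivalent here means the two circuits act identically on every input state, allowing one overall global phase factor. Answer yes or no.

No — the two circuits implement different unitaries, even allowing a global phase.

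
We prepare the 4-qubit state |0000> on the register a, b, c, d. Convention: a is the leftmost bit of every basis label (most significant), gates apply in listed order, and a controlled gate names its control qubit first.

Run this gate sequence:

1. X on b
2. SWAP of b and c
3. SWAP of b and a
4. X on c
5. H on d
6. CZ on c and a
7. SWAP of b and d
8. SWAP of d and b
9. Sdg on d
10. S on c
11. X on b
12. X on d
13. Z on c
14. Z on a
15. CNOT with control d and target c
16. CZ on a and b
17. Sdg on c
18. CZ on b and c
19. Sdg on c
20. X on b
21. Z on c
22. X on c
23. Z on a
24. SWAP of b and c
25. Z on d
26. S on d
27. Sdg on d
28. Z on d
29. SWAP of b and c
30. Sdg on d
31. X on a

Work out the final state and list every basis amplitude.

The resulting statevector has amplitude sqrt(2)*I/2 on |1001>, -sqrt(2)*I/2 on |1010>, and 0 on every other basis state. Key observation: the block from step 24 through step 29 cancels to the identity and can be dropped.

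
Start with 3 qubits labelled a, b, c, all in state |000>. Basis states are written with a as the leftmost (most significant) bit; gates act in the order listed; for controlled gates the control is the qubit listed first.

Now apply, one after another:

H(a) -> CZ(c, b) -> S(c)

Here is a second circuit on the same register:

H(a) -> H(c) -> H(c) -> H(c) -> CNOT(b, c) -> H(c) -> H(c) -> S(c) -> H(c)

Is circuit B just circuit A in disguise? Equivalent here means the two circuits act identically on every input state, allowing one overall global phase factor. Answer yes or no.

No: there is an input state on which the two circuits produce genuinely different outputs (not merely differing by a phase).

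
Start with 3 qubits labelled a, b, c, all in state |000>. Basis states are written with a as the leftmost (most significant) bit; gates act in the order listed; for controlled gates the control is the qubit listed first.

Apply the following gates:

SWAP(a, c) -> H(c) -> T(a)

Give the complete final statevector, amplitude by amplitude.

The final amplitudes are sqrt(2)/2 on |000>, sqrt(2)/2 on |001>, and 0 on every other basis state.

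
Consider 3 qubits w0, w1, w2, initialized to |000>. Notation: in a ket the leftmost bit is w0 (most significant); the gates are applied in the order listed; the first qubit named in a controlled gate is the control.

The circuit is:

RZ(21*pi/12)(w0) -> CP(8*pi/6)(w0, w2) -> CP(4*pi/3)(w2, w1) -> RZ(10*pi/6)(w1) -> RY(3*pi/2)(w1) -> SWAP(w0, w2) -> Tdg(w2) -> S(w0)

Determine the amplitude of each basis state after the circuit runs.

After the circuit, the state carries amplitude -sqrt(2)*exp(7*I*pi/24)/2 on |000>, sqrt(2)*exp(7*I*pi/24)/2 on |010>, and 0 on every other basis state.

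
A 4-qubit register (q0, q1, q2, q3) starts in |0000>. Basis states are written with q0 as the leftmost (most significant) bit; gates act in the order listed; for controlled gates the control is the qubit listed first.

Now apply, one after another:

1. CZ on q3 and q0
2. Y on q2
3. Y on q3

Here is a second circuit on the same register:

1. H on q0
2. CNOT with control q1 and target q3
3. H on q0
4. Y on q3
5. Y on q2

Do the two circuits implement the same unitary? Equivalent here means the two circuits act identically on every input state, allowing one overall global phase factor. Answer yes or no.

No — the two circuits implement different unitaries, even allowing a global phase.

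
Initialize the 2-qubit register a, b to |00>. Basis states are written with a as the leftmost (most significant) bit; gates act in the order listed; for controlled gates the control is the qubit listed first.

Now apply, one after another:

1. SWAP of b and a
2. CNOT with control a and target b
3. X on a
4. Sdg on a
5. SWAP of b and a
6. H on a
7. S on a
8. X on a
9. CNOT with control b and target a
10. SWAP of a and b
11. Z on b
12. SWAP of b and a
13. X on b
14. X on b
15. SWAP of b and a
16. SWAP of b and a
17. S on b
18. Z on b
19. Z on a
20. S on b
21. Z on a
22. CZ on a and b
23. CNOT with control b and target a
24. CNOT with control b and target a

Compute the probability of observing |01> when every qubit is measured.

A full measurement returns |01> with probability 1/2.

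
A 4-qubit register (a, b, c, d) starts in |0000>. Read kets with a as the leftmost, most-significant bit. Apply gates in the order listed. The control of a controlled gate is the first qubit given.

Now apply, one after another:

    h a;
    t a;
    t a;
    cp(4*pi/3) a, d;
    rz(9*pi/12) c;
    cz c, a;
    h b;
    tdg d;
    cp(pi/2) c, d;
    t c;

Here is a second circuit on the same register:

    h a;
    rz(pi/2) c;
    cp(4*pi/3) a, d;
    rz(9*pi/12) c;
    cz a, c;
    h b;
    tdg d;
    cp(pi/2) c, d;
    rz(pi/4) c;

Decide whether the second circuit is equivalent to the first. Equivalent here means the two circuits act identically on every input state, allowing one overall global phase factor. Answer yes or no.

No: there is an input state on which the two circuits produce genuinely different outputs (not merely differing by a phase).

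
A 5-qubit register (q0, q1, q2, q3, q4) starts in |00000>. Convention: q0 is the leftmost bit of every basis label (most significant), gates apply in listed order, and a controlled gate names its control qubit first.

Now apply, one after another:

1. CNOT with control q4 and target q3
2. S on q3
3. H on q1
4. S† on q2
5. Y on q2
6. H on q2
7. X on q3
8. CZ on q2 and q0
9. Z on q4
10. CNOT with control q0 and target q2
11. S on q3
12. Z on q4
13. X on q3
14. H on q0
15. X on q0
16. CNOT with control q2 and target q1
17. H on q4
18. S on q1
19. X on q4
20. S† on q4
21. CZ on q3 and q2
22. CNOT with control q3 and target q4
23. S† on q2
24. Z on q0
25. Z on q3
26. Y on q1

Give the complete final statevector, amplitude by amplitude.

The final amplitudes are -1/4 on |00000>, I/4 on |00001>, 0 on |00010>, 0 on |00011>, -I/4 on |00100>, -1/4 on |00101>, 0 on |00110>, 0 on |00111>, -I/4 on |01000>, -1/4 on |01001>, 0 on |01010>, 0 on |01011>, 1/4 on |01100>, -I/4 on |01101>, 0 on |01110>, 0 on |01111>, 1/4 on |10000>, -I/4 on |10001>, 0 on |10010>, 0 on |10011>, I/4 on |10100>, 1/4 on |10101>, 0 on |10110>, 0 on |10111>, I/4 on |11000>, 1/4 on |11001>, 0 on |11010>, 0 on |11011>, -1/4 on |11100>, I/4 on |11101>, 0 on |11110>, 0 on |11111>.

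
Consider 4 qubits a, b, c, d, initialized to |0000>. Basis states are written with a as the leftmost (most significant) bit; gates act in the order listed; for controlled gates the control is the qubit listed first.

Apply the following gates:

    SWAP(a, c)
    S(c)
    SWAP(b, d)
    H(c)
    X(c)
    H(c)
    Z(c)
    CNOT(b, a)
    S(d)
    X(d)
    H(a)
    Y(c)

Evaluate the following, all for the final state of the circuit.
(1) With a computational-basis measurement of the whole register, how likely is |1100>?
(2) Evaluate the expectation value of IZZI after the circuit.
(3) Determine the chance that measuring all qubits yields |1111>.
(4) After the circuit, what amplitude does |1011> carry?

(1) A full measurement returns |1100> with probability 0.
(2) In the final state, IZZI has expectation -1.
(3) A full measurement returns |1111> with probability 0.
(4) The amplitude on |1011> is sqrt(2)*I/2.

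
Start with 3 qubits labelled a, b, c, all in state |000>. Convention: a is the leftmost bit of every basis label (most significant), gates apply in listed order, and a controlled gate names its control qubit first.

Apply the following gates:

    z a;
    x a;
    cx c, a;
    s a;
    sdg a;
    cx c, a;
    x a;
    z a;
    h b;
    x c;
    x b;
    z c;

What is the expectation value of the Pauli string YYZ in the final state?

The expectation value of YYZ is 0. Key observation: gates 1-8 undo each other exactly, leaving only the rest of the circuit to track.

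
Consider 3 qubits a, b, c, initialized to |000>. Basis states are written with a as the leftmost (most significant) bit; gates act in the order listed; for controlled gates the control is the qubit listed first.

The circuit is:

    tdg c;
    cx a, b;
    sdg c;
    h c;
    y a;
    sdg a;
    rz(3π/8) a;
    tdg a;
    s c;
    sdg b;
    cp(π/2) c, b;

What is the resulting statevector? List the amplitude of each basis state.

After the circuit, the state carries amplitude -sqrt(2)*exp(15*I*pi/16)/2 on |100>, sqrt(2)*exp(7*I*pi/16)/2 on |101>, and 0 on every other basis state.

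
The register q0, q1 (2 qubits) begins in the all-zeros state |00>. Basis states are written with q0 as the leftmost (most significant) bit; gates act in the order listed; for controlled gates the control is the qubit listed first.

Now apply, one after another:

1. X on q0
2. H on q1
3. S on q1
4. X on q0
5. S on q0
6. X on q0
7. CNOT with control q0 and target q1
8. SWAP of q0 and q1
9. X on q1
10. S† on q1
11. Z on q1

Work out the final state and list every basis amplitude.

The resulting statevector has amplitude sqrt(2)*I/2 on |00>, 0 on |01>, sqrt(2)/2 on |10>, 0 on |11>.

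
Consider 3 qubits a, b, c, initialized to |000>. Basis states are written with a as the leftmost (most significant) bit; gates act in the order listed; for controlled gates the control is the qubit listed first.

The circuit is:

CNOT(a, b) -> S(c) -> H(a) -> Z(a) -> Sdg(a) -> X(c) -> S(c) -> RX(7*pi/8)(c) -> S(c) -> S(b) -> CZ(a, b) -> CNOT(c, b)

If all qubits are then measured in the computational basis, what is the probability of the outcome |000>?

The probability of measuring |000> is sqrt(sqrt(2) + 2)/8 + 1/4.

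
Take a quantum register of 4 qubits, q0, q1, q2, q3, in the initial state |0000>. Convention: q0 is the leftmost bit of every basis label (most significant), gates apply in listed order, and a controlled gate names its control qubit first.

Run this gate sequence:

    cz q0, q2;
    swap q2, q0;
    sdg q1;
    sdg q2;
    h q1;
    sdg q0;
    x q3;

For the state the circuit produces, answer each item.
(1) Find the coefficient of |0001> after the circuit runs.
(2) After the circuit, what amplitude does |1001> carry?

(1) The final state's coefficient on |0001> equals sqrt(2)/2.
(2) The amplitude on |1001> is 0.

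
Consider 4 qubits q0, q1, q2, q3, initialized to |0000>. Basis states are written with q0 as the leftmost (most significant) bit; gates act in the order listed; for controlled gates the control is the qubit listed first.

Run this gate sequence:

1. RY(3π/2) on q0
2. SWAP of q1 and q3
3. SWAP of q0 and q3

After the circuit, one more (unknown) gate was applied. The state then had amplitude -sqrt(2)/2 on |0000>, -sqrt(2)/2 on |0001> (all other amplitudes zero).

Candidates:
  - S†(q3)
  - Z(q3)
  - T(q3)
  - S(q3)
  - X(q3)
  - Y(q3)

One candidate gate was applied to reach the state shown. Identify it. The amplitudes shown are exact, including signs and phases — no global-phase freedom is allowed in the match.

It was Z(q3) that produced the state shown.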